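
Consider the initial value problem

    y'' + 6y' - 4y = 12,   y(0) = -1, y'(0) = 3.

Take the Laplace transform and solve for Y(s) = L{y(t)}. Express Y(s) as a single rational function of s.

Laplace-transform each side.
With L{y''} = s^2 Y - s·y(0) - y'(0) and L{y'} = sY - y(0), with y(0) = -1, y'(0) = 3: the LHS transforms to (s^2 + 6*s - 4)Y - (-s - 3).
The right side is L{12} = 12/s.
So (s^2 + 6*s - 4)Y = 12/s + (-s - 3).
Solve for Y(s) and write it as one ratio of polynomials.

Y(s) = (-s^2 - 3*s + 12)/(s^3 + 6*s^2 - 4*s)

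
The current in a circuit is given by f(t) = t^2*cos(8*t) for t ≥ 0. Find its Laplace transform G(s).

L{cos(8t)} = s/(s^2 + 64).
Then apply L{t^2·g(t)} = (-1)^2 d^2/ds^2[H(s)] with H(s) = s/(s^2 + 64):
differentiating 2 times and applying the sign gives 2*s*(s^2 - 192)/(s^2 + 64)^3.

G(s) = 2*s*(s^2 - 192)/(s^2 + 64)^3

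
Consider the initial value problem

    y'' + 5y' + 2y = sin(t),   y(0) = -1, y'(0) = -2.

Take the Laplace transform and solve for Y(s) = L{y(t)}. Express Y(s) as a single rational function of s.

Apply the Laplace transform to the equation.
The derivative rules (L{y''} = s^2 Y - s·y(0) - y'(0) and L{y'} = sY - y(0), with y(0) = -1, y'(0) = -2) turn the left side into (s^2 + 5*s + 2)Y - (-s - 7).
The right side is L{sin(t)} = 1/(s^2 + 1).
So (s^2 + 5*s + 2)Y = 1/(s^2 + 1) + (-s - 7).
Isolate Y and clear denominators.

Y(s) = (-s^3 - 7*s^2 - s - 6)/(s^4 + 5*s^3 + 3*s^2 + 5*s + 2)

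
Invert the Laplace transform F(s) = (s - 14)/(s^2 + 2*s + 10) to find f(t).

Complete the square in the denominator: s^2 + 2*s + 10 = (s + 1)^2 + 3^2.
Split the numerator to match: s - 14 = 1·(s + 1) - 5·3.
Invert each term: 1·(s + 1)/((s + 1)^2 + 9) ↔ e^(-t)cos(3t); -5·3/((s + 1)^2 + 9) ↔ -5e^(-t)sin(3t).

f(t) = -5*exp(-t)*sin(3*t) + exp(-t)*cos(3*t)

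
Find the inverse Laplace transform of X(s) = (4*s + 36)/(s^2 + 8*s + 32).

5*exp(-4*t)*sin(4*t) + 4*exp(-4*t)*cos(4*t)

Complete the square in the denominator: s^2 + 8*s + 32 = (s + 4)^2 + 4^2.
Split the numerator to match: 4*s + 36 = 4·(s + 4) + 5·4.
Invert each term: 4·(s + 4)/((s + 4)^2 + 16) ↔ 4e^(-4t)cos(4t); 5·4/((s + 4)^2 + 16) ↔ 5e^(-4t)sin(4t).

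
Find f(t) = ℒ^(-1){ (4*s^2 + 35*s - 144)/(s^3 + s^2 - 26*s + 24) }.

Factor the denominator: s^3 + s^2 - 26*s + 24 = (s - 4)*(s - 1)*(s + 6).
Partial fraction decomposition gives [-3/(s + 6)] + [5/(s - 1)] + [2/(s - 4)].
Invert each term: -3/(s + 6) ↔ -3e^(-6t); 5/(s - 1) ↔ 5e^(t); 2/(s - 4) ↔ 2e^(4t).

f(t) = 2*exp(4*t) + 5*exp(t) - 3*exp(-6*t)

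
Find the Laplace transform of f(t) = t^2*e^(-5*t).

2/(s + 5)^3

L{e^(-5t)} = 1/(s + 5).
Then apply L{t^2·g(t)} = (-1)^2 d^2/ds^2[H(s)] with H(s) = 1/(s + 5):
differentiating 2 times and applying the sign gives 2/(s + 5)^3.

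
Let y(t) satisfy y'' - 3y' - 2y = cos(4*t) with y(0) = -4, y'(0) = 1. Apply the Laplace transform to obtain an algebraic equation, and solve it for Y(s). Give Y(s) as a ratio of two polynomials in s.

Transform both sides with L{·}.
Using L{y''} = s^2 Y - s·y(0) - y'(0) and L{y'} = sY - y(0), with y(0) = -4, y'(0) = 1, the left side becomes (s^2 - 3*s - 2)Y - (-4*s + 13).
The right side is L{cos(4*t)} = s/(s^2 + 16).
So (s^2 - 3*s - 2)Y = s/(s^2 + 16) + (-4*s + 13).
Divide through and combine into a single rational function.

Y(s) = (-4*s^3 + 13*s^2 - 63*s + 208)/(s^4 - 3*s^3 + 14*s^2 - 48*s - 32)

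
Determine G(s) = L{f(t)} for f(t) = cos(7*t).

G(s) = s/(s^2 + 49)

L{cos(7t)} = s/(s^2 + 49).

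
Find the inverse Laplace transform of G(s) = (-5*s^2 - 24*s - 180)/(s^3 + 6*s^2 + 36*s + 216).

Factor the denominator: s^3 + 6*s^2 + 36*s + 216 = (s + 6)*(s^2 + 36).
Partial fraction decomposition gives [-3/(s + 6)] + [-2*s/(s^2 + 36)] + [-12/(s^2 + 36)].
Invert each term: -3/(s + 6) ↔ -3e^(-6t); -2·s/(s^2 + 36) ↔ -2cos(6t); -2·6/(s^2 + 36) ↔ -2sin(6t).

-2*sin(6*t) - 2*cos(6*t) - 3*exp(-6*t)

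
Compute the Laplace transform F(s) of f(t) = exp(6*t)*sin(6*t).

F(s) = 6/((s - 6)^2 + 36)

L{sin(6t)} = 6/(s^2 + 36).
By the first shifting theorem, multiplying by e^(6t) replaces s with s - 6.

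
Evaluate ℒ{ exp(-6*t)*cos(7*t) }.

L{cos(7t)} = s/(s^2 + 49).
By the first shifting theorem, multiplying by e^(-6t) replaces s with s + 6.

(s + 6)/((s + 6)^2 + 49)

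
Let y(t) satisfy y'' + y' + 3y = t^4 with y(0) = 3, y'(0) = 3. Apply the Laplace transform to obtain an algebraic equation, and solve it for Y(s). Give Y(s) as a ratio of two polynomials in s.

Transform both sides with L{·}.
With L{y''} = s^2 Y - s·y(0) - y'(0) and L{y'} = sY - y(0), with y(0) = 3, y'(0) = 3: the LHS transforms to (s^2 + s + 3)Y - (3*s + 6).
The right side is L{t^4} = 24/s^5.
So (s^2 + s + 3)Y = 24/s^5 + (3*s + 6).
Divide through and combine into a single rational function.

Y(s) = (3*s^6 + 6*s^5 + 24)/(s^7 + s^6 + 3*s^5)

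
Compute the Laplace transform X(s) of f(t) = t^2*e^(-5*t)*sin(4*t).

L{sin(4t)} = 4/(s^2 + 16).
Multiplying by e^(-5t) shifts s → s + 5, so L{e^(-5*t)*sin(4*t)} = 4/((s + 5)^2 + 16).
Then apply L{t^2·g(t)} = (-1)^2 d^2/ds^2[G(s)] with G(s) = 4/((s + 5)^2 + 16):
differentiating 2 times and applying the sign gives 8*(3*s^2 + 30*s + 59)/(s^2 + 10*s + 41)^3.

X(s) = 8*(3*s^2 + 30*s + 59)/(s^2 + 10*s + 41)^3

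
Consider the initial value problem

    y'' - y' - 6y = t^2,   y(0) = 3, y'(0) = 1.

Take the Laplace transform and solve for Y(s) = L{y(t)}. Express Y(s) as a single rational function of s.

Y(s) = (3*s^4 - 2*s^3 + 2)/(s^5 - s^4 - 6*s^3)

Take the Laplace transform of both sides.
The derivative rules (L{y''} = s^2 Y - s·y(0) - y'(0) and L{y'} = sY - y(0), with y(0) = 3, y'(0) = 1) turn the left side into (s^2 - s - 6)Y - (3*s - 2).
The right side is L{t^2} = 2/s^3.
So (s^2 - s - 6)Y = 2/s^3 + (3*s - 2).
Divide through and combine into a single rational function.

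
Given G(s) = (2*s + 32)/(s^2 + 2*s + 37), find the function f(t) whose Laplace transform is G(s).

f(t) = 5*exp(-t)*sin(6*t) + 2*exp(-t)*cos(6*t)

Complete the square in the denominator: s^2 + 2*s + 37 = (s + 1)^2 + 6^2.
Split the numerator to match: 2*s + 32 = 2·(s + 1) + 5·6.
Invert each term: 2·(s + 1)/((s + 1)^2 + 36) ↔ 2e^(-t)cos(6t); 5·6/((s + 1)^2 + 36) ↔ 5e^(-t)sin(6t).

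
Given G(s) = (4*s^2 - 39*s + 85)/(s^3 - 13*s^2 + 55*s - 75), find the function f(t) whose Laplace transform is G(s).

f(t) = -5*t*exp(5*t) + 3*exp(5*t) + exp(3*t)

Factor the denominator: s^3 - 13*s^2 + 55*s - 75 = (s - 5)^2*(s - 3).
Partial fraction decomposition gives [3/(s - 5)] + [-5/(s - 5)^2] + [1/(s - 3)].
Invert each term: 3/(s - 5) ↔ 3e^(5t); -5/(s - 5)^2 ↔ -5t·e^(5t); 1/(s - 3) ↔ e^(3t).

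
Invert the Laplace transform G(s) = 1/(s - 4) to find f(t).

f(t) = exp(4*t)

Since L{e^(4t)} = 1/(s - 4), the inverse is e^(4*t).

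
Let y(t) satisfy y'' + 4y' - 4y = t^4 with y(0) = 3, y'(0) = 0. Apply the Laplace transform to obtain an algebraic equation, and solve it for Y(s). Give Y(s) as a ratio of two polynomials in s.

Y(s) = (3*s^6 + 12*s^5 + 24)/(s^7 + 4*s^6 - 4*s^5)

Transform both sides with L{·}.
The derivative rules (L{y''} = s^2 Y - s·y(0) - y'(0) and L{y'} = sY - y(0), with y(0) = 3, y'(0) = 0) turn the left side into (s^2 + 4*s - 4)Y - (3*s + 12).
The right side is L{t^4} = 24/s^5.
So (s^2 + 4*s - 4)Y = 24/s^5 + (3*s + 12).
Solve for Y(s) and write it as one ratio of polynomials.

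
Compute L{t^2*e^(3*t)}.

2/(s - 3)^3

L{e^(3t)} = 1/(s - 3).
Then apply L{t^2·g(t)} = (-1)^2 d^2/ds^2[G(s)] with G(s) = 1/(s - 3):
differentiating 2 times and applying the sign gives 2/(s - 3)^3.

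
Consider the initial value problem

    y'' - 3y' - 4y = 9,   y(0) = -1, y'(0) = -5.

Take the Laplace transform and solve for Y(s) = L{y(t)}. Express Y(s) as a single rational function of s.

Transform both sides with L{·}.
With L{y''} = s^2 Y - s·y(0) - y'(0) and L{y'} = sY - y(0), with y(0) = -1, y'(0) = -5: the LHS transforms to (s^2 - 3*s - 4)Y - (-s - 2).
The right side is L{9} = 9/s.
So (s^2 - 3*s - 4)Y = 9/s + (-s - 2).
Divide through and combine into a single rational function.

Y(s) = (-s^2 - 2*s + 9)/(s^3 - 3*s^2 - 4*s)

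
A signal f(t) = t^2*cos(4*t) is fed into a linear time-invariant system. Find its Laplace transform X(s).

X(s) = 2*s*(s^2 - 48)/(s^2 + 16)^3

L{cos(4t)} = s/(s^2 + 16).
Then apply L{t^2·g(t)} = (-1)^2 d^2/ds^2[G(s)] with G(s) = s/(s^2 + 16):
differentiating 2 times and applying the sign gives 2*s*(s^2 - 48)/(s^2 + 16)^3.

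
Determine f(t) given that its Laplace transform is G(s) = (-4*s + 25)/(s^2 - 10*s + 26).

Complete the square in the denominator: s^2 - 10*s + 26 = (s - 5)^2 + 1^2.
Split the numerator to match: -4*s + 25 = -4·(s - 5) + 5·1.
Invert each term: -4·(s - 5)/((s - 5)^2 + 1) ↔ -4e^(5t)cos(t); 5·1/((s - 5)^2 + 1) ↔ 5e^(5t)sin(t).

f(t) = 5*exp(5*t)*sin(t) - 4*exp(5*t)*cos(t)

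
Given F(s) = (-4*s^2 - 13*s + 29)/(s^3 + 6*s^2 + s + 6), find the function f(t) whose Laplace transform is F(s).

Factor the denominator: s^3 + 6*s^2 + s + 6 = (s + 6)*(s^2 + 1).
Partial fraction decomposition gives [-1/(s + 6)] + [-3*s/(s^2 + 1)] + [5/(s^2 + 1)].
Invert each term: -1/(s + 6) ↔ -e^(-6t); -3·s/(s^2 + 1) ↔ -3cos(t); 5·1/(s^2 + 1) ↔ 5sin(t).

f(t) = 5*sin(t) - 3*cos(t) - exp(-6*t)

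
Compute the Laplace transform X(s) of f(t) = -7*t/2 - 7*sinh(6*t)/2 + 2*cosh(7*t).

Apply the Laplace transform termwise.
(2)·[L{cosh(7t)} = s/(s^2 - 49)]; (-7/2)·[L{t} = 1!/s^2 = 1/s^2]; (-7/2)·[L{sinh(6t)} = 6/(s^2 - 36)].

X(s) = 2*s/(s^2 - 49) - 21/(s^2 - 36) - 7/(2*s^2)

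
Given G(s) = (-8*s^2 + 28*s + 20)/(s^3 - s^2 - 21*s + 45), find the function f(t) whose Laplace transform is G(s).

Factor the denominator: s^3 - s^2 - 21*s + 45 = (s - 3)^2*(s + 5).
Partial fraction decomposition gives [-3/(s - 3)] + [4/(s - 3)^2] + [-5/(s + 5)].
Invert each term: -3/(s - 3) ↔ -3e^(3t); 4/(s - 3)^2 ↔ 4t·e^(3t); -5/(s + 5) ↔ -5e^(-5t).

f(t) = 4*t*exp(3*t) - 3*exp(3*t) - 5*exp(-5*t)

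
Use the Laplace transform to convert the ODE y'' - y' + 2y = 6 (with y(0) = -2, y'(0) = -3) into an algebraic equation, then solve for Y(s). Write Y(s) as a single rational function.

Y(s) = (-2*s^2 - s + 6)/(s^3 - s^2 + 2*s)

Transform both sides with L{·}.
The derivative rules (L{y''} = s^2 Y - s·y(0) - y'(0) and L{y'} = sY - y(0), with y(0) = -2, y'(0) = -3) turn the left side into (s^2 - s + 2)Y - (-2*s - 1).
The right side is L{6} = 6/s.
So (s^2 - s + 2)Y = 6/s + (-2*s - 1).
Solve for Y(s) and write it as one ratio of polynomials.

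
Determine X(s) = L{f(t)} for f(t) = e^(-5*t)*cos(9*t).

X(s) = (s + 5)/((s + 5)^2 + 81)

L{cos(9t)} = s/(s^2 + 81).
By the first shifting theorem, multiplying by e^(-5t) replaces s with s + 5.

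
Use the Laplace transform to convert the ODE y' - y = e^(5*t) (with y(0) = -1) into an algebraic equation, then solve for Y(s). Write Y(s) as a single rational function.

Y(s) = (-s + 6)/(s^2 - 6*s + 5)

Laplace-transform each side.
With L{y'} = sY - y(0) = sY - (-1): the LHS transforms to (s - 1)Y - (-1).
The right side is L{e^(5*t)} = 1/(s - 5).
So (s - 1)Y = 1/(s - 5) + (-1).
Divide through and combine into a single rational function.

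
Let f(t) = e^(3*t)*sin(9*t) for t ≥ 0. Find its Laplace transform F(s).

F(s) = 9/((s - 3)^2 + 81)

L{sin(9t)} = 9/(s^2 + 81).
By the first shifting theorem, multiplying by e^(3t) replaces s with s - 3.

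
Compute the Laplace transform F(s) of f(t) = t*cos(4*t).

L{cos(4t)} = s/(s^2 + 16).
Then apply L{t·g(t)} = -d/ds[G(s)] with G(s) = s/(s^2 + 16):
differentiating 1 time and applying the sign gives (s - 4)*(s + 4)/(s^2 + 16)^2.

F(s) = (s - 4)*(s + 4)/(s^2 + 16)^2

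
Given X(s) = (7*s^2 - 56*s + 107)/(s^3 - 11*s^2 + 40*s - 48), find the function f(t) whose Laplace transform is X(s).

Factor the denominator: s^3 - 11*s^2 + 40*s - 48 = (s - 4)^2*(s - 3).
Partial fraction decomposition gives [5/(s - 4)] + [-5/(s - 4)^2] + [2/(s - 3)].
Invert each term: 5/(s - 4) ↔ 5e^(4t); -5/(s - 4)^2 ↔ -5t·e^(4t); 2/(s - 3) ↔ 2e^(3t).

f(t) = -5*t*exp(4*t) + 5*exp(4*t) + 2*exp(3*t)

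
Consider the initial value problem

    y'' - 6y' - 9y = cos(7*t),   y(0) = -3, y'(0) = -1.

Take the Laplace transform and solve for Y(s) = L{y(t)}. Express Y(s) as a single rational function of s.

Apply the Laplace transform to the equation.
The derivative rules (L{y''} = s^2 Y - s·y(0) - y'(0) and L{y'} = sY - y(0), with y(0) = -3, y'(0) = -1) turn the left side into (s^2 - 6*s - 9)Y - (-3*s + 17).
The right side is L{cos(7*t)} = s/(s^2 + 49).
So (s^2 - 6*s - 9)Y = s/(s^2 + 49) + (-3*s + 17).
Solve for Y(s) and write it as one ratio of polynomials.

Y(s) = (-3*s^3 + 17*s^2 - 146*s + 833)/(s^4 - 6*s^3 + 40*s^2 - 294*s - 441)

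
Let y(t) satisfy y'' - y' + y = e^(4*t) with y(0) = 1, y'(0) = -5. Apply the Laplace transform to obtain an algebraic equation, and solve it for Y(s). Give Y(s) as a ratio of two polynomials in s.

Transform both sides with L{·}.
With L{y''} = s^2 Y - s·y(0) - y'(0) and L{y'} = sY - y(0), with y(0) = 1, y'(0) = -5: the LHS transforms to (s^2 - s + 1)Y - (s - 6).
The right side is L{e^(4*t)} = 1/(s - 4).
So (s^2 - s + 1)Y = 1/(s - 4) + (s - 6).
Isolate Y and clear denominators.

Y(s) = (s^2 - 10*s + 25)/(s^3 - 5*s^2 + 5*s - 4)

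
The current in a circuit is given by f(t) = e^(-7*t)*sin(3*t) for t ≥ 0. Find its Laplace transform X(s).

L{sin(3t)} = 3/(s^2 + 9).
By the first shifting theorem, multiplying by e^(-7t) replaces s with s + 7.

X(s) = 3/((s + 7)^2 + 9)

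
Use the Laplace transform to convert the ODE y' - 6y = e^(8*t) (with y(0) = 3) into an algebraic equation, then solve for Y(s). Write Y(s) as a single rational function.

Y(s) = (3*s - 23)/(s^2 - 14*s + 48)

Laplace-transform each side.
Using L{y'} = sY - y(0) = sY - 3, the left side becomes (s - 6)Y - (3).
The right side is L{e^(8*t)} = 1/(s - 8).
So (s - 6)Y = 1/(s - 8) + (3).
Solve for Y(s) and write it as one ratio of polynomials.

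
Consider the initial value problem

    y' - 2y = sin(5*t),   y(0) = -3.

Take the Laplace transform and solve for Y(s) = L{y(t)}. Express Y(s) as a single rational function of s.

Y(s) = (-3*s^2 - 70)/(s^3 - 2*s^2 + 25*s - 50)

Apply the Laplace transform to the equation.
The derivative rules (L{y'} = sY - y(0) = sY - (-3)) turn the left side into (s - 2)Y - (-3).
The right side is L{sin(5*t)} = 5/(s^2 + 25).
So (s - 2)Y = 5/(s^2 + 25) + (-3).
Divide through and combine into a single rational function.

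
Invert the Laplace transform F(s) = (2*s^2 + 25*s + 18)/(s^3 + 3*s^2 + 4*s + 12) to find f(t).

f(t) = 5*sin(2*t) + 5*cos(2*t) - 3*exp(-3*t)

Factor the denominator: s^3 + 3*s^2 + 4*s + 12 = (s + 3)*(s^2 + 4).
Partial fraction decomposition gives [-3/(s + 3)] + [5*s/(s^2 + 4)] + [10/(s^2 + 4)].
Invert each term: -3/(s + 3) ↔ -3e^(-3t); 5·s/(s^2 + 4) ↔ 5cos(2t); 5·2/(s^2 + 4) ↔ 5sin(2t).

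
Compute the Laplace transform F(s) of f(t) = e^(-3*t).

L{e^(-3t)} = 1/(s + 3).

F(s) = 1/(s + 3)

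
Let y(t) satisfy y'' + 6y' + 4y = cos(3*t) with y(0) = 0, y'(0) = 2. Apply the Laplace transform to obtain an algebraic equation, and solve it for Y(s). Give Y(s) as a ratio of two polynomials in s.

Y(s) = (2*s^2 + s + 18)/(s^4 + 6*s^3 + 13*s^2 + 54*s + 36)

Apply the Laplace transform to the equation.
The derivative rules (L{y''} = s^2 Y - s·y(0) - y'(0) and L{y'} = sY - y(0), with y(0) = 0, y'(0) = 2) turn the left side into (s^2 + 6*s + 4)Y - (2).
The right side is L{cos(3*t)} = s/(s^2 + 9).
So (s^2 + 6*s + 4)Y = s/(s^2 + 9) + (2).
Isolate Y and clear denominators.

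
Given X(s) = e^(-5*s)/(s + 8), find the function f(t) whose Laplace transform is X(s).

f(t) = Heaviside(t - 5)*(exp(-8*t + 40))

The factor e^(-5s) signals a time shift by c = 5 (second shifting theorem).
L{e^(-8t)} = 1/(s + 8), so L^-1{1/(s + 8)} = e^(-8*t).
Hence the inverse is u(t - 5) times that function evaluated at t - 5.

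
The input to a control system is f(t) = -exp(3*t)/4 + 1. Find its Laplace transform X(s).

By linearity of the Laplace transform, transform each term separately.
L{1} = 1/s; (-1/4)·[L{e^(3t)} = 1/(s - 3)].

X(s) = -1/(4*(s - 3)) + 1/s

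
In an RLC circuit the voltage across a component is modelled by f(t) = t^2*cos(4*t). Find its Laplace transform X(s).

L{cos(4t)} = s/(s^2 + 16).
Then apply L{t^2·g(t)} = (-1)^2 d^2/ds^2[G(s)] with G(s) = s/(s^2 + 16):
differentiating 2 times and applying the sign gives 2*s*(s^2 - 48)/(s^2 + 16)^3.

X(s) = 2*s*(s^2 - 48)/(s^2 + 16)^3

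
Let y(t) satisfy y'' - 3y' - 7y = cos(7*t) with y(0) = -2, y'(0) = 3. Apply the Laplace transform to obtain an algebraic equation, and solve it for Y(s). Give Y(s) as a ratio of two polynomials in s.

Apply the Laplace transform to the equation.
Using L{y''} = s^2 Y - s·y(0) - y'(0) and L{y'} = sY - y(0), with y(0) = -2, y'(0) = 3, the left side becomes (s^2 - 3*s - 7)Y - (-2*s + 9).
The right side is L{cos(7*t)} = s/(s^2 + 49).
So (s^2 - 3*s - 7)Y = s/(s^2 + 49) + (-2*s + 9).
Divide through and combine into a single rational function.

Y(s) = (-2*s^3 + 9*s^2 - 97*s + 441)/(s^4 - 3*s^3 + 42*s^2 - 147*s - 343)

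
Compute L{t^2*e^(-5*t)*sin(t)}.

L{sin(t)} = 1/(s^2 + 1).
Multiplying by e^(-5t) shifts s → s + 5, so L{e^(-5*t)*sin(t)} = 1/((s + 5)^2 + 1).
Then apply L{t^2·g(t)} = (-1)^2 d^2/ds^2[H(s)] with H(s) = 1/((s + 5)^2 + 1):
differentiating 2 times and applying the sign gives 2*(3*s^2 + 30*s + 74)/(s^2 + 10*s + 26)^3.

2*(3*s^2 + 30*s + 74)/(s^2 + 10*s + 26)^3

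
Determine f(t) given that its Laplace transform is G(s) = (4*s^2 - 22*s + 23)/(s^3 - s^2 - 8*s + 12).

Factor the denominator: s^3 - s^2 - 8*s + 12 = (s - 2)^2*(s + 3).
Partial fraction decomposition gives [-1/(s - 2)] + [-1/(s - 2)^2] + [5/(s + 3)].
Invert each term: -1/(s - 2) ↔ -e^(2t); -1/(s - 2)^2 ↔ -t·e^(2t); 5/(s + 3) ↔ 5e^(-3t).

f(t) = -t*exp(2*t) - exp(2*t) + 5*exp(-3*t)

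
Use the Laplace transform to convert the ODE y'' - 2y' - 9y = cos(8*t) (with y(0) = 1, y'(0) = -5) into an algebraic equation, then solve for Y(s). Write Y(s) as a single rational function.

Transform both sides with L{·}.
Using L{y''} = s^2 Y - s·y(0) - y'(0) and L{y'} = sY - y(0), with y(0) = 1, y'(0) = -5, the left side becomes (s^2 - 2*s - 9)Y - (s - 7).
The right side is L{cos(8*t)} = s/(s^2 + 64).
So (s^2 - 2*s - 9)Y = s/(s^2 + 64) + (s - 7).
Divide through and combine into a single rational function.

Y(s) = (s^3 - 7*s^2 + 65*s - 448)/(s^4 - 2*s^3 + 55*s^2 - 128*s - 576)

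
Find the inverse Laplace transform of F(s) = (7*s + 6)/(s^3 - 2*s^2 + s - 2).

Factor the denominator: s^3 - 2*s^2 + s - 2 = (s - 2)*(s^2 + 1).
Partial fraction decomposition gives [4/(s - 2)] + [-4*s/(s^2 + 1)] + [-1/(s^2 + 1)].
Invert each term: 4/(s - 2) ↔ 4e^(2t); -4·s/(s^2 + 1) ↔ -4cos(t); -1·1/(s^2 + 1) ↔ -sin(t).

4*exp(2*t) - sin(t) - 4*cos(t)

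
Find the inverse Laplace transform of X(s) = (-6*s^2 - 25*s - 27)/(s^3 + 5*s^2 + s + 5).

-5*sin(t) - 4*cos(t) - 2*exp(-5*t)

Factor the denominator: s^3 + 5*s^2 + s + 5 = (s + 5)*(s^2 + 1).
Partial fraction decomposition gives [-2/(s + 5)] + [-4*s/(s^2 + 1)] + [-5/(s^2 + 1)].
Invert each term: -2/(s + 5) ↔ -2e^(-5t); -4·s/(s^2 + 1) ↔ -4cos(t); -5·1/(s^2 + 1) ↔ -5sin(t).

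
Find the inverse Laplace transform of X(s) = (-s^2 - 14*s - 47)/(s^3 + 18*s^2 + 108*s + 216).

Factor the denominator: s^3 + 18*s^2 + 108*s + 216 = (s + 6)^3.
Partial fraction decomposition gives [-1/(s + 6)] + [-2/(s + 6)^2] + [(s + 6)^(-3)].
Invert each term: -1/(s + 6) ↔ -e^(-6t); -2/(s + 6)^2 ↔ -2t·e^(-6t); 1/(s + 6)^3 ↔ (1/2)t^2·e^(-6t).

t^2*exp(-6*t)/2 - 2*t*exp(-6*t) - exp(-6*t)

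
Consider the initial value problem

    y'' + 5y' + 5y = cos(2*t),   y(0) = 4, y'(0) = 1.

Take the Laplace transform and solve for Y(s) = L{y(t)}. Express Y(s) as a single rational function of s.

Laplace-transform each side.
Using L{y''} = s^2 Y - s·y(0) - y'(0) and L{y'} = sY - y(0), with y(0) = 4, y'(0) = 1, the left side becomes (s^2 + 5*s + 5)Y - (4*s + 21).
The right side is L{cos(2*t)} = s/(s^2 + 4).
So (s^2 + 5*s + 5)Y = s/(s^2 + 4) + (4*s + 21).
Isolate Y and clear denominators.

Y(s) = (4*s^3 + 21*s^2 + 17*s + 84)/(s^4 + 5*s^3 + 9*s^2 + 20*s + 20)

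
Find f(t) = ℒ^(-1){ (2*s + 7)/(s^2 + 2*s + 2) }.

Complete the square in the denominator: s^2 + 2*s + 2 = (s + 1)^2 + 1^2.
Split the numerator to match: 2*s + 7 = 2·(s + 1) + 5·1.
Invert each term: 2·(s + 1)/((s + 1)^2 + 1) ↔ 2e^(-t)cos(t); 5·1/((s + 1)^2 + 1) ↔ 5e^(-t)sin(t).

f(t) = 5*exp(-t)*sin(t) + 2*exp(-t)*cos(t)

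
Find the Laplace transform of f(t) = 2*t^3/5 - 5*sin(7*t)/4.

Apply the Laplace transform termwise.
(2/5)·[L{t^3} = 3!/s^4 = 6/s^4]; (-5/4)·[L{sin(7t)} = 7/(s^2 + 49)].

-35/(4*(s^2 + 49)) + 12/(5*s^4)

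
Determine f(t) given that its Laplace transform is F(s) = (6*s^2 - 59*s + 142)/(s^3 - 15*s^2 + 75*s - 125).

f(t) = -3*t^2*exp(5*t)/2 + t*exp(5*t) + 6*exp(5*t)

Factor the denominator: s^3 - 15*s^2 + 75*s - 125 = (s - 5)^3.
Partial fraction decomposition gives [6/(s - 5)] + [(s - 5)^(-2)] + [-3/(s - 5)^3].
Invert each term: 6/(s - 5) ↔ 6e^(5t); 1/(s - 5)^2 ↔ t·e^(5t); -3/(s - 5)^3 ↔ (-3/2)t^2·e^(5t).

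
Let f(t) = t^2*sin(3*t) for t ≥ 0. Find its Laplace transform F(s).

F(s) = 18*(s^2 - 3)/(s^2 + 9)^3

L{sin(3t)} = 3/(s^2 + 9).
Then apply L{t^2·g(t)} = (-1)^2 d^2/ds^2[G(s)] with G(s) = 3/(s^2 + 9):
differentiating 2 times and applying the sign gives 18*(s^2 - 3)/(s^2 + 9)^3.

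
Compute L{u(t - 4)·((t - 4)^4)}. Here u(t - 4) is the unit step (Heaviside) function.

24*exp(-4*s)/s^5

By the second shifting theorem, L{u(t - c)·g(t - c)} = e^(-cs)·H(s) with c = 4 and H(s) = L{g(t)}.
L{t^4} = 4!/s^5 = 24/s^5.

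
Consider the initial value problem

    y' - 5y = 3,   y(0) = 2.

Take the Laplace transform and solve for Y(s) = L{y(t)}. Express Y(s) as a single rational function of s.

Transform both sides with L{·}.
With L{y'} = sY - y(0) = sY - 2: the LHS transforms to (s - 5)Y - (2).
The right side is L{3} = 3/s.
So (s - 5)Y = 3/s + (2).
Solve for Y(s) and write it as one ratio of polynomials.

Y(s) = (2*s + 3)/(s^2 - 5*s)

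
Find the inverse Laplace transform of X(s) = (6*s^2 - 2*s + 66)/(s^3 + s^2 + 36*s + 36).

-sin(6*t) + 4*cos(6*t) + 2*exp(-t)

Factor the denominator: s^3 + s^2 + 36*s + 36 = (s + 1)*(s^2 + 36).
Partial fraction decomposition gives [2/(s + 1)] + [4*s/(s^2 + 36)] + [-6/(s^2 + 36)].
Invert each term: 2/(s + 1) ↔ 2e^(-t); 4·s/(s^2 + 36) ↔ 4cos(6t); -1·6/(s^2 + 36) ↔ -sin(6t).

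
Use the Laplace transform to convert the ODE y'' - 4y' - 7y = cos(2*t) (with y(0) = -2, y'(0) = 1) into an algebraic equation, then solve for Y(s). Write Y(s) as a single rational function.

Y(s) = (-2*s^3 + 9*s^2 - 7*s + 36)/(s^4 - 4*s^3 - 3*s^2 - 16*s - 28)

Apply the Laplace transform to the equation.
Using L{y''} = s^2 Y - s·y(0) - y'(0) and L{y'} = sY - y(0), with y(0) = -2, y'(0) = 1, the left side becomes (s^2 - 4*s - 7)Y - (-2*s + 9).
The right side is L{cos(2*t)} = s/(s^2 + 4).
So (s^2 - 4*s - 7)Y = s/(s^2 + 4) + (-2*s + 9).
Divide through and combine into a single rational function.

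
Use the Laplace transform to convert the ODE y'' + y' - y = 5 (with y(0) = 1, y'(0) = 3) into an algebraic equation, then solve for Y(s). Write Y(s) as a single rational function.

Laplace-transform each side.
Using L{y''} = s^2 Y - s·y(0) - y'(0) and L{y'} = sY - y(0), with y(0) = 1, y'(0) = 3, the left side becomes (s^2 + s - 1)Y - (s + 4).
The right side is L{5} = 5/s.
So (s^2 + s - 1)Y = 5/s + (s + 4).
Isolate Y and clear denominators.

Y(s) = (s^2 + 4*s + 5)/(s^3 + s^2 - s)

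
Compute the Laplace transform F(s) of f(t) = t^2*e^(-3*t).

F(s) = 2/(s + 3)^3

L{e^(-3t)} = 1/(s + 3).
Then apply L{t^2·g(t)} = (-1)^2 d^2/ds^2[G(s)] with G(s) = 1/(s + 3):
differentiating 2 times and applying the sign gives 2/(s + 3)^3.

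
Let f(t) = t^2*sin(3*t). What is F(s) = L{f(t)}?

L{sin(3t)} = 3/(s^2 + 9).
Then apply L{t^2·g(t)} = (-1)^2 d^2/ds^2[G(s)] with G(s) = 3/(s^2 + 9):
differentiating 2 times and applying the sign gives 18*(s^2 - 3)/(s^2 + 9)^3.

F(s) = 18*(s^2 - 3)/(s^2 + 9)^3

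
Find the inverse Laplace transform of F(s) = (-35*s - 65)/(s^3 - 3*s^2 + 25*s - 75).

Factor the denominator: s^3 - 3*s^2 + 25*s - 75 = (s - 3)*(s^2 + 25).
Partial fraction decomposition gives [-5/(s - 3)] + [5*s/(s^2 + 25)] + [-20/(s^2 + 25)].
Invert each term: -5/(s - 3) ↔ -5e^(3t); 5·s/(s^2 + 25) ↔ 5cos(5t); -4·5/(s^2 + 25) ↔ -4sin(5t).

-5*exp(3*t) - 4*sin(5*t) + 5*cos(5*t)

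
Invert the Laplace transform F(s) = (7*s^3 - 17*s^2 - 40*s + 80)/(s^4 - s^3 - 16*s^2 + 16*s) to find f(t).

Factor the denominator: s^4 - s^3 - 16*s^2 + 16*s = s*(s - 4)*(s - 1)*(s + 4).
Partial fraction decomposition gives [3/(s + 4)] + [1/(s - 4)] + [-2/(s - 1)] + [5/s].
Invert each term: 3/(s + 4) ↔ 3e^(-4t); 1/(s - 4) ↔ e^(4t); -2/(s - 1) ↔ -2e^(t); 5/(s - 0) ↔ 5e^(0t).

f(t) = exp(4*t) - 2*exp(t) + 5 + 3*exp(-4*t)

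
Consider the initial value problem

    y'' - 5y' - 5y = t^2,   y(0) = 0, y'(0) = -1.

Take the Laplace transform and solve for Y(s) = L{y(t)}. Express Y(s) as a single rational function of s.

Y(s) = (-s^3 + 2)/(s^5 - 5*s^4 - 5*s^3)

Take the Laplace transform of both sides.
Using L{y''} = s^2 Y - s·y(0) - y'(0) and L{y'} = sY - y(0), with y(0) = 0, y'(0) = -1, the left side becomes (s^2 - 5*s - 5)Y - (-1).
The right side is L{t^2} = 2/s^3.
So (s^2 - 5*s - 5)Y = 2/s^3 + (-1).
Isolate Y and clear denominators.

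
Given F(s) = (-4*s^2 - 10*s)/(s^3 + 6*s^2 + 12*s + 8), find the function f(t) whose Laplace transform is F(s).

f(t) = 2*t^2*exp(-2*t) + 6*t*exp(-2*t) - 4*exp(-2*t)

Factor the denominator: s^3 + 6*s^2 + 12*s + 8 = (s + 2)^3.
Partial fraction decomposition gives [-4/(s + 2)] + [6/(s + 2)^2] + [4/(s + 2)^3].
Invert each term: -4/(s + 2) ↔ -4e^(-2t); 6/(s + 2)^2 ↔ 6t·e^(-2t); 4/(s + 2)^3 ↔ (2)t^2·e^(-2t).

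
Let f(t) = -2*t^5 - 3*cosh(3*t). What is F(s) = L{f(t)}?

F(s) = -3*s/(s^2 - 9) - 240/s^6

Apply the Laplace transform termwise.
(-2)·[L{t^5} = 5!/s^6 = 120/s^6]; (-3)·[L{cosh(3t)} = s/(s^2 - 9)].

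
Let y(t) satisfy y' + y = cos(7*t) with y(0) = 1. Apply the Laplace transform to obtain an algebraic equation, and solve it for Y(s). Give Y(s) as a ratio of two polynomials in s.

Apply the Laplace transform to the equation.
With L{y'} = sY - y(0) = sY - 1: the LHS transforms to (s + 1)Y - (1).
The right side is L{cos(7*t)} = s/(s^2 + 49).
So (s + 1)Y = s/(s^2 + 49) + (1).
Solve for Y(s) and write it as one ratio of polynomials.

Y(s) = (s^2 + s + 49)/(s^3 + s^2 + 49*s + 49)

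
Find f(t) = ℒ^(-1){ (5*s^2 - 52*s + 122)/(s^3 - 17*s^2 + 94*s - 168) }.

f(t) = exp(7*t) + 5*exp(6*t) - exp(4*t)

Factor the denominator: s^3 - 17*s^2 + 94*s - 168 = (s - 7)*(s - 6)*(s - 4).
Partial fraction decomposition gives [1/(s - 7)] + [-1/(s - 4)] + [5/(s - 6)].
Invert each term: 1/(s - 7) ↔ e^(7t); -1/(s - 4) ↔ -e^(4t); 5/(s - 6) ↔ 5e^(6t).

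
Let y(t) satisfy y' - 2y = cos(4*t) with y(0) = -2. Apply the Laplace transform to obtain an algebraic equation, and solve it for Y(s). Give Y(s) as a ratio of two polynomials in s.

Apply the Laplace transform to the equation.
The derivative rules (L{y'} = sY - y(0) = sY - (-2)) turn the left side into (s - 2)Y - (-2).
The right side is L{cos(4*t)} = s/(s^2 + 16).
So (s - 2)Y = s/(s^2 + 16) + (-2).
Isolate Y and clear denominators.

Y(s) = (-2*s^2 + s - 32)/(s^3 - 2*s^2 + 16*s - 32)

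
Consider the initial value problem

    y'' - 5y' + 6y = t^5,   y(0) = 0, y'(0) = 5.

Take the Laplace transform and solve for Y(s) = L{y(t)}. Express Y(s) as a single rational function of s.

Transform both sides with L{·}.
The derivative rules (L{y''} = s^2 Y - s·y(0) - y'(0) and L{y'} = sY - y(0), with y(0) = 0, y'(0) = 5) turn the left side into (s^2 - 5*s + 6)Y - (5).
The right side is L{t^5} = 120/s^6.
So (s^2 - 5*s + 6)Y = 120/s^6 + (5).
Solve for Y(s) and write it as one ratio of polynomials.

Y(s) = (5*s^6 + 120)/(s^8 - 5*s^7 + 6*s^6)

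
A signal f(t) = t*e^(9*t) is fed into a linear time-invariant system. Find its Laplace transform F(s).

F(s) = (s - 9)^(-2)

L{e^(9t)} = 1/(s - 9).
Then apply L{t·g(t)} = -d/ds[G(s)] with G(s) = 1/(s - 9):
differentiating 1 time and applying the sign gives (s - 9)^(-2).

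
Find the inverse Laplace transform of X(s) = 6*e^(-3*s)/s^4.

The factor e^(-3s) signals a time shift by c = 3 (second shifting theorem).
L{t^3} = 3!/s^4 = 6/s^4, so L^-1{6/s^4} = t^3.
Hence the inverse is u(t - 3) times that function evaluated at t - 3.

Heaviside(t - 3)*((t - 3)^3)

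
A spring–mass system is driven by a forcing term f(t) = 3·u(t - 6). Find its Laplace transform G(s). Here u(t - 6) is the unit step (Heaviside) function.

By the second shifting theorem, L{u(t - c)·g(t - c)} = e^(-cs)·H(s) with c = 6 and H(s) = L{g(t)}.
L{3} = 3/s.

G(s) = 3*exp(-6*s)/s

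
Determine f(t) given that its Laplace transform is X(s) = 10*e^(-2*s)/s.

The factor e^(-2s) signals a time shift by c = 2 (second shifting theorem).
L{10} = 10/s, so L^-1{10/s} = 10.
Hence the inverse is u(t - 2) times that function evaluated at t - 2.

f(t) = Heaviside(t - 2)*(10)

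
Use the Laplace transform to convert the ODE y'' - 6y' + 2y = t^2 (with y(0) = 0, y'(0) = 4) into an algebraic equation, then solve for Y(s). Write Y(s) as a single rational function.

Y(s) = (4*s^3 + 2)/(s^5 - 6*s^4 + 2*s^3)

Laplace-transform each side.
Using L{y''} = s^2 Y - s·y(0) - y'(0) and L{y'} = sY - y(0), with y(0) = 0, y'(0) = 4, the left side becomes (s^2 - 6*s + 2)Y - (4).
The right side is L{t^2} = 2/s^3.
So (s^2 - 6*s + 2)Y = 2/s^3 + (4).
Divide through and combine into a single rational function.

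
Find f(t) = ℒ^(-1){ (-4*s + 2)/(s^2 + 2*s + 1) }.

f(t) = 6*t*exp(-t) - 4*exp(-t)

Factor the denominator: s^2 + 2*s + 1 = (s + 1)^2.
Partial fraction decomposition gives [-4/(s + 1)] + [6/(s + 1)^2].
Invert each term: -4/(s + 1) ↔ -4e^(-t); 6/(s + 1)^2 ↔ 6t·e^(-t).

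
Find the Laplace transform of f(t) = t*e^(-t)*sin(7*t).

14*(s + 1)/(s^2 + 2*s + 50)^2

L{sin(7t)} = 7/(s^2 + 49).
Multiplying by e^(-t) shifts s → s + 1, so L{e^(-t)*sin(7*t)} = 7/((s + 1)^2 + 49).
Then apply L{t·g(t)} = -d/ds[G(s)] with G(s) = 7/((s + 1)^2 + 49):
differentiating 1 time and applying the sign gives 14*(s + 1)/(s^2 + 2*s + 50)^2.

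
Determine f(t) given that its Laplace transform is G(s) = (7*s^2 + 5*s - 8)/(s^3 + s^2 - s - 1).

f(t) = 3*t*exp(-t) + exp(t) + 6*exp(-t)

Factor the denominator: s^3 + s^2 - s - 1 = (s - 1)*(s + 1)^2.
Partial fraction decomposition gives [6/(s + 1)] + [3/(s + 1)^2] + [1/(s - 1)].
Invert each term: 6/(s + 1) ↔ 6e^(-t); 3/(s + 1)^2 ↔ 3t·e^(-t); 1/(s - 1) ↔ e^(t).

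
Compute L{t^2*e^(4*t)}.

2/(s - 4)^3

L{e^(4t)} = 1/(s - 4).
Then apply L{t^2·g(t)} = (-1)^2 d^2/ds^2[G(s)] with G(s) = 1/(s - 4):
differentiating 2 times and applying the sign gives 2/(s - 4)^3.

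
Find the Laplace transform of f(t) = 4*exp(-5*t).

4/(s + 5)

L{4} = 4/s.
By the first shifting theorem, multiplying by e^(-5t) replaces s with s + 5.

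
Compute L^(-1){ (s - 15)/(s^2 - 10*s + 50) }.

Complete the square in the denominator: s^2 - 10*s + 50 = (s - 5)^2 + 5^2.
Split the numerator to match: s - 15 = 1·(s - 5) - 2·5.
Invert each term: 1·(s - 5)/((s - 5)^2 + 25) ↔ e^(5t)cos(5t); -2·5/((s - 5)^2 + 25) ↔ -2e^(5t)sin(5t).

-2*exp(5*t)*sin(5*t) + exp(5*t)*cos(5*t)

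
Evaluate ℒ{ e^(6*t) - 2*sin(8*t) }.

By linearity of the Laplace transform, transform each term separately.
(-2)·[L{sin(8t)} = 8/(s^2 + 64)]; L{e^(6t)} = 1/(s - 6).

-16/(s^2 + 64) + 1/(s - 6)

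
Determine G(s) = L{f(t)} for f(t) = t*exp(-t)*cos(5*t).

L{cos(5t)} = s/(s^2 + 25).
Multiplying by e^(-t) shifts s → s + 1, so L{exp(-t)*cos(5*t)} = (s + 1)/((s + 1)^2 + 25).
Then apply L{t·g(t)} = -d/ds[H(s)] with H(s) = (s + 1)/((s + 1)^2 + 25):
differentiating 1 time and applying the sign gives (s - 4)*(s + 6)/(s^2 + 2*s + 26)^2.

G(s) = (s - 4)*(s + 6)/(s^2 + 2*s + 26)^2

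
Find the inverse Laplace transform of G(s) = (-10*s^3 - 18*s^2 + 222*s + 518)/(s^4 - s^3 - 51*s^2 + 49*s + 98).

-4*exp(7*t) - 6*exp(2*t) + 2*exp(-t) - 2*exp(-7*t)

Factor the denominator: s^4 - s^3 - 51*s^2 + 49*s + 98 = (s - 7)*(s - 2)*(s + 1)*(s + 7).
Partial fraction decomposition gives [-4/(s - 7)] + [2/(s + 1)] + [-2/(s + 7)] + [-6/(s - 2)].
Invert each term: -4/(s - 7) ↔ -4e^(7t); 2/(s + 1) ↔ 2e^(-t); -2/(s + 7) ↔ -2e^(-7t); -6/(s - 2) ↔ -6e^(2t).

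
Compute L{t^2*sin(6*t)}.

36*(s^2 - 12)/(s^2 + 36)^3

L{sin(6t)} = 6/(s^2 + 36).
Then apply L{t^2·g(t)} = (-1)^2 d^2/ds^2[G(s)] with G(s) = 6/(s^2 + 36):
differentiating 2 times and applying the sign gives 36*(s^2 - 12)/(s^2 + 36)^3.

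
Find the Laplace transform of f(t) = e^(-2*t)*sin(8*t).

L{sin(8t)} = 8/(s^2 + 64).
By the first shifting theorem, multiplying by e^(-2t) replaces s with s + 2.

8/((s + 2)^2 + 64)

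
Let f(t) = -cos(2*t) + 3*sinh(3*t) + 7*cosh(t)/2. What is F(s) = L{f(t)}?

F(s) = -s/(s^2 + 4) + 7*s/(2*(s^2 - 1)) + 9/(s^2 - 9)

The transform is linear, so treat each term independently.
(-1)·[L{cos(2t)} = s/(s^2 + 4)]; (3)·[L{sinh(3t)} = 3/(s^2 - 9)]; (7/2)·[L{cosh(t)} = s/(s^2 - 1)].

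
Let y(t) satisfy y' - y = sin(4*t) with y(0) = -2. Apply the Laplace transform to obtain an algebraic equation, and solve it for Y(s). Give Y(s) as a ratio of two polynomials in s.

Transform both sides with L{·}.
The derivative rules (L{y'} = sY - y(0) = sY - (-2)) turn the left side into (s - 1)Y - (-2).
The right side is L{sin(4*t)} = 4/(s^2 + 16).
So (s - 1)Y = 4/(s^2 + 16) + (-2).
Isolate Y and clear denominators.

Y(s) = (-2*s^2 - 28)/(s^3 - s^2 + 16*s - 16)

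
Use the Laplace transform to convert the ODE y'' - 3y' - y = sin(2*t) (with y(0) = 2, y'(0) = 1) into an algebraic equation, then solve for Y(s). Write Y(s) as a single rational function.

Y(s) = (2*s^3 - 5*s^2 + 8*s - 18)/(s^4 - 3*s^3 + 3*s^2 - 12*s - 4)

Laplace-transform each side.
With L{y''} = s^2 Y - s·y(0) - y'(0) and L{y'} = sY - y(0), with y(0) = 2, y'(0) = 1: the LHS transforms to (s^2 - 3*s - 1)Y - (2*s - 5).
The right side is L{sin(2*t)} = 2/(s^2 + 4).
So (s^2 - 3*s - 1)Y = 2/(s^2 + 4) + (2*s - 5).
Divide through and combine into a single rational function.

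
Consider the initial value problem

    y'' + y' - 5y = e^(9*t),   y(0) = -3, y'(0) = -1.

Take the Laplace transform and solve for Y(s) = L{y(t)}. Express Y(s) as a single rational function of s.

Laplace-transform each side.
With L{y''} = s^2 Y - s·y(0) - y'(0) and L{y'} = sY - y(0), with y(0) = -3, y'(0) = -1: the LHS transforms to (s^2 + s - 5)Y - (-3*s - 4).
The right side is L{e^(9*t)} = 1/(s - 9).
So (s^2 + s - 5)Y = 1/(s - 9) + (-3*s - 4).
Isolate Y and clear denominators.

Y(s) = (-3*s^2 + 23*s + 37)/(s^3 - 8*s^2 - 14*s + 45)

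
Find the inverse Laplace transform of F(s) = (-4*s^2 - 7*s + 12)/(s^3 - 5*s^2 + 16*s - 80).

-3*exp(5*t) - 3*sin(4*t) - cos(4*t)

Factor the denominator: s^3 - 5*s^2 + 16*s - 80 = (s - 5)*(s^2 + 16).
Partial fraction decomposition gives [-3/(s - 5)] + [-s/(s^2 + 16)] + [-12/(s^2 + 16)].
Invert each term: -3/(s - 5) ↔ -3e^(5t); -1·s/(s^2 + 16) ↔ -cos(4t); -3·4/(s^2 + 16) ↔ -3sin(4t).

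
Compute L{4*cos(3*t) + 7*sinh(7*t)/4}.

4*s/(s^2 + 9) + 49/(4*(s^2 - 49))

Apply the Laplace transform termwise.
(4)·[L{cos(3t)} = s/(s^2 + 9)]; (7/4)·[L{sinh(7t)} = 7/(s^2 - 49)].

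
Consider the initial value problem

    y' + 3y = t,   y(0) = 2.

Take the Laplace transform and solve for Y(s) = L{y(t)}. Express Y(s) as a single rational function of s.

Transform both sides with L{·}.
Using L{y'} = sY - y(0) = sY - 2, the left side becomes (s + 3)Y - (2).
The right side is L{t} = s^(-2).
So (s + 3)Y = s^(-2) + (2).
Isolate Y and clear denominators.

Y(s) = (2*s^2 + 1)/(s^3 + 3*s^2)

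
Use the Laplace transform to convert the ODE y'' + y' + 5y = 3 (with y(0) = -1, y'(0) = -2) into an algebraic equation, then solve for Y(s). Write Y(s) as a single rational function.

Transform both sides with L{·}.
The derivative rules (L{y''} = s^2 Y - s·y(0) - y'(0) and L{y'} = sY - y(0), with y(0) = -1, y'(0) = -2) turn the left side into (s^2 + s + 5)Y - (-s - 3).
The right side is L{3} = 3/s.
So (s^2 + s + 5)Y = 3/s + (-s - 3).
Solve for Y(s) and write it as one ratio of polynomials.

Y(s) = (-s^2 - 3*s + 3)/(s^3 + s^2 + 5*s)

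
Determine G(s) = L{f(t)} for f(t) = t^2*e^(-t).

L{e^(-t)} = 1/(s + 1).
Then apply L{t^2·g(t)} = (-1)^2 d^2/ds^2[H(s)] with H(s) = 1/(s + 1):
differentiating 2 times and applying the sign gives 2/(s + 1)^3.

G(s) = 2/(s + 1)^3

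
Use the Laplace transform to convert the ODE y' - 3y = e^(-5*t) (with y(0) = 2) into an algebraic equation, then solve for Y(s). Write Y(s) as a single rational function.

Transform both sides with L{·}.
Using L{y'} = sY - y(0) = sY - 2, the left side becomes (s - 3)Y - (2).
The right side is L{e^(-5*t)} = 1/(s + 5).
So (s - 3)Y = 1/(s + 5) + (2).
Solve for Y(s) and write it as one ratio of polynomials.

Y(s) = (2*s + 11)/(s^2 + 2*s - 15)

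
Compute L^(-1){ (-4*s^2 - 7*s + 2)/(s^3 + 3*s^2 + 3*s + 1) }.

5*t^2*exp(-t)/2 + t*exp(-t) - 4*exp(-t)

Factor the denominator: s^3 + 3*s^2 + 3*s + 1 = (s + 1)^3.
Partial fraction decomposition gives [-4/(s + 1)] + [(s + 1)^(-2)] + [5/(s + 1)^3].
Invert each term: -4/(s + 1) ↔ -4e^(-t); 1/(s + 1)^2 ↔ t·e^(-t); 5/(s + 1)^3 ↔ (5/2)t^2·e^(-t).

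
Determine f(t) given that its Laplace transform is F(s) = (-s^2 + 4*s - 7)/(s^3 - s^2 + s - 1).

Factor the denominator: s^3 - s^2 + s - 1 = (s - 1)*(s^2 + 1).
Partial fraction decomposition gives [-2/(s - 1)] + [s/(s^2 + 1)] + [5/(s^2 + 1)].
Invert each term: -2/(s - 1) ↔ -2e^(t); 1·s/(s^2 + 1) ↔ cos(t); 5·1/(s^2 + 1) ↔ 5sin(t).

f(t) = -2*exp(t) + 5*sin(t) + cos(t)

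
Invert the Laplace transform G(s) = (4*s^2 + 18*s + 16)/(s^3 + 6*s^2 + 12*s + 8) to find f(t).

Factor the denominator: s^3 + 6*s^2 + 12*s + 8 = (s + 2)^3.
Partial fraction decomposition gives [4/(s + 2)] + [2/(s + 2)^2] + [-4/(s + 2)^3].
Invert each term: 4/(s + 2) ↔ 4e^(-2t); 2/(s + 2)^2 ↔ 2t·e^(-2t); -4/(s + 2)^3 ↔ (-2)t^2·e^(-2t).

f(t) = -2*t^2*exp(-2*t) + 2*t*exp(-2*t) + 4*exp(-2*t)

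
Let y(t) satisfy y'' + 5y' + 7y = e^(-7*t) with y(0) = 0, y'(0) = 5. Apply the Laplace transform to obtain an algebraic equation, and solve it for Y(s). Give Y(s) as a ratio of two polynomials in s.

Y(s) = (5*s + 36)/(s^3 + 12*s^2 + 42*s + 49)

Take the Laplace transform of both sides.
Using L{y''} = s^2 Y - s·y(0) - y'(0) and L{y'} = sY - y(0), with y(0) = 0, y'(0) = 5, the left side becomes (s^2 + 5*s + 7)Y - (5).
The right side is L{e^(-7*t)} = 1/(s + 7).
So (s^2 + 5*s + 7)Y = 1/(s + 7) + (5).
Isolate Y and clear denominators.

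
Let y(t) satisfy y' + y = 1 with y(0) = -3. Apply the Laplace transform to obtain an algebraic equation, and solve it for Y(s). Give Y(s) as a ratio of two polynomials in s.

Apply the Laplace transform to the equation.
The derivative rules (L{y'} = sY - y(0) = sY - (-3)) turn the left side into (s + 1)Y - (-3).
The right side is L{1} = 1/s.
So (s + 1)Y = 1/s + (-3).
Divide through and combine into a single rational function.

Y(s) = (-3*s + 1)/(s^2 + s)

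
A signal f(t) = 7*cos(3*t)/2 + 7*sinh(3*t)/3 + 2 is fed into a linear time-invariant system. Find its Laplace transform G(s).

By linearity of the Laplace transform, transform each term separately.
L{2} = 2/s; (7/2)·[L{cos(3t)} = s/(s^2 + 9)]; (7/3)·[L{sinh(3t)} = 3/(s^2 - 9)].

G(s) = 7*s/(2*(s^2 + 9)) + 7/(s^2 - 9) + 2/s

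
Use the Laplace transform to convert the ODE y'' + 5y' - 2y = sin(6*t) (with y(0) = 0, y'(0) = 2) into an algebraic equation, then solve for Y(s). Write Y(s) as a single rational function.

Transform both sides with L{·}.
The derivative rules (L{y''} = s^2 Y - s·y(0) - y'(0) and L{y'} = sY - y(0), with y(0) = 0, y'(0) = 2) turn the left side into (s^2 + 5*s - 2)Y - (2).
The right side is L{sin(6*t)} = 6/(s^2 + 36).
So (s^2 + 5*s - 2)Y = 6/(s^2 + 36) + (2).
Isolate Y and clear denominators.

Y(s) = (2*s^2 + 78)/(s^4 + 5*s^3 + 34*s^2 + 180*s - 72)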